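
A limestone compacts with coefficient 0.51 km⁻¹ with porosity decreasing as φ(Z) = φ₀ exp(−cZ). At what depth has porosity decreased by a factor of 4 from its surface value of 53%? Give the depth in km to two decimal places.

φ/φ₀ = 1/4 ⇒ exp(−c·Z) = 1/4 ⇒ Z = ln(4) / c
Z = 1.3863 / 0.51 = 2.718 km

2.72 km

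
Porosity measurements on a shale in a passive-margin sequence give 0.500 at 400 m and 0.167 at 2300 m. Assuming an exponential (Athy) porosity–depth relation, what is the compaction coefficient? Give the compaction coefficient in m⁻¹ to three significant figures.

0.000577 m⁻¹

Working in km (1 km = 1000 m; β in km⁻¹ = β in m⁻¹ × 1000):
Athy: φ(d) = φ₀ e^(−βd) ⇒ φ₁/φ₂ = e^{β(d₂−d₁)} ⇒ β = ln(φ₁/φ₂)/(d₂−d₁)
β = ln(0.5/0.167) / (2.3 − 0.4) = ln(2.994) / 1.9 = 1.0966 / 1.9 = 0.5772 km⁻¹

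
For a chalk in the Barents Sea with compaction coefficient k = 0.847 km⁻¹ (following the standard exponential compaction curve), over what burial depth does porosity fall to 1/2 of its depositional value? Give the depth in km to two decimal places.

φ/φ₀ = 1/2 ⇒ exp(−k·Z) = 1/2 ⇒ Z = ln(2) / k
Z = 0.6931 / 0.847 = 0.818 km

0.82 km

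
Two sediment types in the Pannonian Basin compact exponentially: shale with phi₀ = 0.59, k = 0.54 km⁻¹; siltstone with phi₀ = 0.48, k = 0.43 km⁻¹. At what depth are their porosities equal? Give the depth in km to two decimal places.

Set phi₀ₐ e^(−kₐZ) = phi₀ᵦ e^(−kᵦZ) ⇒ ln(phi₀ₐ/phi₀ᵦ) = (kₐ − kᵦ)·Z
Z = ln(0.59/0.48) / (0.54 − 0.43) = 0.2063 / 0.11 = 1.876 km

1.88 km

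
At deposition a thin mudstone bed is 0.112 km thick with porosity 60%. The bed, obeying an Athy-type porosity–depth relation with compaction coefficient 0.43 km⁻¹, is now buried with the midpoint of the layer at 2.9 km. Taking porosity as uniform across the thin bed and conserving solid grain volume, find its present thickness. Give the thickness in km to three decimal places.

0.054 km

Porosity at 2.9 km: n = 0.6·exp(−0.43×2.9) = 0.1724
Solid-volume conservation: h(1−n) = h₀(1−n₀) ⇒ h = h₀·(1−n₀)/(1−n)
h = 0.112 × (1 − 0.6)/(1 − 0.1724) = 0.112 × 0.4833 = 0.0541 km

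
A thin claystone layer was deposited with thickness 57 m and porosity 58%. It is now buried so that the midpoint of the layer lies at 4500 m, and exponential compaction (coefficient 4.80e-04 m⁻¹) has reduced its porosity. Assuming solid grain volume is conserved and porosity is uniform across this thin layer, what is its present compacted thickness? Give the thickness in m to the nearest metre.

26 m

Working in km (1 km = 1000 m; c in km⁻¹ = c in m⁻¹ × 1000):
Porosity at 4.5 km: phi = 0.58·exp(−0.48×4.5) = 0.0669
Solid-volume conservation: h(1−phi) = h₀(1−phi₀) ⇒ h = h₀·(1−phi₀)/(1−phi)
h = 0.057 × (1 − 0.58)/(1 − 0.0669) = 0.057 × 0.4501 = 0.0257 km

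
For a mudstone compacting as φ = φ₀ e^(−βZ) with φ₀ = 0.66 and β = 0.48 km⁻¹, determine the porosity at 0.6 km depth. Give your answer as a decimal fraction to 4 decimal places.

0.4948

φ = φ₀·exp(−β·Z) = 0.66 × exp(−0.48 × 0.6) = 0.66 × exp(−0.288)
  = 0.66 × 0.7498 = 0.4948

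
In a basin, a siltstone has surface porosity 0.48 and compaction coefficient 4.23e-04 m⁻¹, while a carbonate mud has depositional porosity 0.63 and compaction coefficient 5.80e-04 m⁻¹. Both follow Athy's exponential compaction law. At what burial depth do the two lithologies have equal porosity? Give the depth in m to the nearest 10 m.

1730 m

Working in km (1 km = 1000 m; k in km⁻¹ = k in m⁻¹ × 1000):
Set φ₀ₐ e^(−kₐZ) = φ₀ᵦ e^(−kᵦZ) ⇒ ln(φ₀ₐ/φ₀ᵦ) = (kₐ − kᵦ)·Z
Z = ln(0.48/0.63) / (0.423 − 0.58) = -0.2719 / -0.157 = 1.732 km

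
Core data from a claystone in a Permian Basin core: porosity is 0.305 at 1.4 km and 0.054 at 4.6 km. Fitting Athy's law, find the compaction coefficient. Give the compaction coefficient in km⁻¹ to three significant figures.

Athy: φ(z) = φ₀ e^(−cz) ⇒ φ₁/φ₂ = e^{c(z₂−z₁)} ⇒ c = ln(φ₁/φ₂)/(z₂−z₁)
c = ln(0.305/0.054) / (4.6 − 1.4) = ln(5.648) / 3.2 = 1.7313 / 3.2 = 0.541 km⁻¹

0.541 km⁻¹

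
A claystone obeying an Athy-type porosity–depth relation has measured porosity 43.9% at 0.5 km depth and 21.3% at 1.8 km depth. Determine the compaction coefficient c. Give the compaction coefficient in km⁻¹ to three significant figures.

0.556 km⁻¹

Athy: phi(d) = phi₀ e^(−cd) ⇒ phi₁/phi₂ = e^{c(d₂−d₁)} ⇒ c = ln(phi₁/phi₂)/(d₂−d₁)
c = ln(0.439/0.213) / (1.8 − 0.5) = ln(2.061) / 1.3 = 0.7232 / 1.3 = 0.5563 km⁻¹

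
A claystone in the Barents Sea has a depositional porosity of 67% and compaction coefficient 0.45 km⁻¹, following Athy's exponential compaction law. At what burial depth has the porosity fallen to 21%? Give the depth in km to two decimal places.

Invert Athy's law: z = ln(n₀/n) / β
z = ln(0.67/0.21) / 0.45 = ln(3.19) / 0.45 = 1.1602 / 0.45 = 2.578 km

2.58 km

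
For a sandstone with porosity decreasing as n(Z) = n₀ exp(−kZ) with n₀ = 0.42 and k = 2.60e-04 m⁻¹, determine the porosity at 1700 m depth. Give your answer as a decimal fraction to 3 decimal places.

Working in km (1 km = 1000 m; k in km⁻¹ = k in m⁻¹ × 1000):
n = n₀·exp(−k·Z) = 0.42 × exp(−0.26 × 1.7) = 0.42 × exp(−0.442)
  = 0.42 × 0.6427 = 0.2700

0.270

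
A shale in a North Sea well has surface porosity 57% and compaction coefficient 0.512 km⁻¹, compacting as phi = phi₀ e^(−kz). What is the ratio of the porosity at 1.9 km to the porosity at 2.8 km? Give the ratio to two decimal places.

phi(z₁)/phi(z₂) = e^(−k·z₁)/e^(−k·z₂) = e^{k(z₂−z₁)}
= exp(0.512 × 0.9) = exp(0.4608) = 1.5853

1.59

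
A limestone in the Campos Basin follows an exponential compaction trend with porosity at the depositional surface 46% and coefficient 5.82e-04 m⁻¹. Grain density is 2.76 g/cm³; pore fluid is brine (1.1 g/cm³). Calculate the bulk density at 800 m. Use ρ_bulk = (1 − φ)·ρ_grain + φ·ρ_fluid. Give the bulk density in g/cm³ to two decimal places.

Working in km (1 km = 1000 m; c in km⁻¹ = c in m⁻¹ × 1000):
Porosity at depth: n = 0.46·exp(−0.582×0.8) = 0.46×0.6278 = 0.2888
Bulk density: ρ_b = (1−n)ρ_g + n·ρ_f = 0.7112×2.76 + 0.2888×1.1
       = 1.963 + 0.318 = 2.281 g/cm³

2.28 g/cm³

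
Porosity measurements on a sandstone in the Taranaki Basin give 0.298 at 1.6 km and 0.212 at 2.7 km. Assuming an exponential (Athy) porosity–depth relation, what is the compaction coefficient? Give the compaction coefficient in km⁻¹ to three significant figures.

Athy: φ(d) = φ₀ e^(−kd) ⇒ φ₁/φ₂ = e^{k(d₂−d₁)} ⇒ k = ln(φ₁/φ₂)/(d₂−d₁)
k = ln(0.298/0.212) / (2.7 − 1.6) = ln(1.406) / 1.1 = 0.3405 / 1.1 = 0.3096 km⁻¹

0.310 km⁻¹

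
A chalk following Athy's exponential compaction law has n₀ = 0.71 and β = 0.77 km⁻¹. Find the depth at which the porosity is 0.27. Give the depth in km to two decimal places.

1.26 km

Invert Athy's law: d = ln(n₀/n) / β
d = ln(0.71/0.27) / 0.77 = ln(2.63) / 0.77 = 0.9668 / 0.77 = 1.256 km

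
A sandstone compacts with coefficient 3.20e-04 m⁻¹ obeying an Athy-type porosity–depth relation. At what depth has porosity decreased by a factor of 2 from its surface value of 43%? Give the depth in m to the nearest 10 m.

Working in km (1 km = 1000 m; c in km⁻¹ = c in m⁻¹ × 1000):
phi/phi₀ = 1/2 ⇒ exp(−c·Z) = 1/2 ⇒ Z = ln(2) / c
Z = 0.6931 / 0.32 = 2.166 km

2170 m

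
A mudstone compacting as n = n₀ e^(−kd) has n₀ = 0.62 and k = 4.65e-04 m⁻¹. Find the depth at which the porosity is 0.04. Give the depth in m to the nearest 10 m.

Working in km (1 km = 1000 m; k in km⁻¹ = k in m⁻¹ × 1000):
Invert Athy's law: d = ln(n₀/n) / k
d = ln(0.62/0.04) / 0.465 = ln(15.5) / 0.465 = 2.7408 / 0.465 = 5.894 km

5890 m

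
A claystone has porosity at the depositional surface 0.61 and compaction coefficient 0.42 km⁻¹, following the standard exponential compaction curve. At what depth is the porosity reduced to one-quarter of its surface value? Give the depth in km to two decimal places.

3.30 km

n/n₀ = 1/4 ⇒ exp(−k·d) = 1/4 ⇒ d = ln(4) / k
d = 1.3863 / 0.42 = 3.301 km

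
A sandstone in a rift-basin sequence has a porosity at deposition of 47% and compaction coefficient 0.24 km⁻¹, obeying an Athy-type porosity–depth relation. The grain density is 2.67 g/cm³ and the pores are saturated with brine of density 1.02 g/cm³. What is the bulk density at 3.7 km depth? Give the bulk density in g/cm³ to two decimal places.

2.35 g/cm³

Porosity at depth: φ = 0.47·exp(−0.24×3.7) = 0.47×0.4115 = 0.1934
Bulk density: ρ_b = (1−φ)ρ_g + φ·ρ_f = 0.8066×2.67 + 0.1934×1.02
       = 2.154 + 0.197 = 2.351 g/cm³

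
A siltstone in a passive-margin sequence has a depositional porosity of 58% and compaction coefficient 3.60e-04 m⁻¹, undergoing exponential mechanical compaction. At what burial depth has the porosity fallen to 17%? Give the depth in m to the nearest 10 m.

Working in km (1 km = 1000 m; β in km⁻¹ = β in m⁻¹ × 1000):
Invert Athy's law: Z = ln(n₀/n) / β
Z = ln(0.58/0.17) / 0.36 = ln(3.412) / 0.36 = 1.2272 / 0.36 = 3.409 km

3410 m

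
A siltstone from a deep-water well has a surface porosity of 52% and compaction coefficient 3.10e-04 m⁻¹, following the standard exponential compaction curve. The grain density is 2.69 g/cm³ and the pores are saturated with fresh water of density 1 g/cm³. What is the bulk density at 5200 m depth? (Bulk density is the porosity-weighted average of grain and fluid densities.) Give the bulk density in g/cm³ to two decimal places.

2.51 g/cm³

Working in km (1 km = 1000 m; k in km⁻¹ = k in m⁻¹ × 1000):
Porosity at depth: n = 0.52·exp(−0.31×5.2) = 0.52×0.1995 = 0.1037
Bulk density: ρ_b = (1−n)ρ_g + n·ρ_f = 0.8963×2.69 + 0.1037×1
       = 2.411 + 0.104 = 2.515 g/cm³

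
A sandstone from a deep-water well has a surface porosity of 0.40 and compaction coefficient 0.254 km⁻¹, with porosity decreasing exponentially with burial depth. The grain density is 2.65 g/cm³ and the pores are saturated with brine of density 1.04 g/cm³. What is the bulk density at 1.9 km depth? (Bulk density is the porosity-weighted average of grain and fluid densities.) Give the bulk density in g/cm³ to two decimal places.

Porosity at depth: n = 0.4·exp(−0.254×1.9) = 0.4×0.6172 = 0.2469
Bulk density: ρ_b = (1−n)ρ_g + n·ρ_f = 0.7531×2.65 + 0.2469×1.04
       = 1.996 + 0.257 = 2.253 g/cm³

2.25 g/cm³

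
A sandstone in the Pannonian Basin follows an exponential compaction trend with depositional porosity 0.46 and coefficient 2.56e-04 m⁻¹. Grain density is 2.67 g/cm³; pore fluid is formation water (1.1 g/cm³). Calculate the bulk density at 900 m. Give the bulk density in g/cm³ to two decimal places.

Working in km (1 km = 1000 m; k in km⁻¹ = k in m⁻¹ × 1000):
Porosity at depth: phi = 0.46·exp(−0.256×0.9) = 0.46×0.7942 = 0.3653
Bulk density: ρ_b = (1−phi)ρ_g + phi·ρ_f = 0.6347×2.67 + 0.3653×1.1
       = 1.695 + 0.402 = 2.096 g/cm³

2.10 g/cm³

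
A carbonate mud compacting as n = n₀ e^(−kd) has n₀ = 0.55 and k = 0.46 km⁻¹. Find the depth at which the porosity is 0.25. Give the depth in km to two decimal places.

Invert Athy's law: d = ln(n₀/n) / k
d = ln(0.55/0.25) / 0.46 = ln(2.2) / 0.46 = 0.7885 / 0.46 = 1.714 km

1.71 km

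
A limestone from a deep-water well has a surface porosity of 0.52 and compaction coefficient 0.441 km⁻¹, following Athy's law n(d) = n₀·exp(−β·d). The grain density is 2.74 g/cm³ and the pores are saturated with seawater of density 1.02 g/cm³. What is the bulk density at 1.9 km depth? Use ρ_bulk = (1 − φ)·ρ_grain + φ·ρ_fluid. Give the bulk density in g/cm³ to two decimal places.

Porosity at depth: n = 0.52·exp(−0.441×1.9) = 0.52×0.4326 = 0.2250
Bulk density: ρ_b = (1−n)ρ_g + n·ρ_f = 0.7750×2.74 + 0.2250×1.02
       = 2.124 + 0.229 = 2.353 g/cm³

2.35 g/cm³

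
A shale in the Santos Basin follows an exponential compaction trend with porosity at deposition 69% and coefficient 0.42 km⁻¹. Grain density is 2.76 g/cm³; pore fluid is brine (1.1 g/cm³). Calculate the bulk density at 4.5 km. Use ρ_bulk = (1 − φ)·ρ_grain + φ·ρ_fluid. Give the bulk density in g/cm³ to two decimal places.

2.59 g/cm³

Porosity at depth: phi = 0.69·exp(−0.42×4.5) = 0.69×0.1511 = 0.1042
Bulk density: ρ_b = (1−phi)ρ_g + phi·ρ_f = 0.8958×2.76 + 0.1042×1.1
       = 2.472 + 0.115 = 2.587 g/cm³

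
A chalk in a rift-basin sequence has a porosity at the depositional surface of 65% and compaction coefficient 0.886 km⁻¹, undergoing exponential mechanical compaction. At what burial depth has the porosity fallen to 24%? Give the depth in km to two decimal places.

1.12 km

Invert Athy's law: d = ln(phi₀/phi) / β
d = ln(0.65/0.24) / 0.886 = ln(2.708) / 0.886 = 0.9963 / 0.886 = 1.125 km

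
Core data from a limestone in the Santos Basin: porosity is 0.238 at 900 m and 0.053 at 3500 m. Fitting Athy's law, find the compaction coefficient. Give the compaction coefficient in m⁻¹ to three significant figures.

0.000578 m⁻¹

Working in km (1 km = 1000 m; β in km⁻¹ = β in m⁻¹ × 1000):
Athy: phi(d) = phi₀ e^(−βd) ⇒ phi₁/phi₂ = e^{β(d₂−d₁)} ⇒ β = ln(phi₁/phi₂)/(d₂−d₁)
β = ln(0.238/0.053) / (3.5 − 0.9) = ln(4.491) / 2.6 = 1.5020 / 2.6 = 0.5777 km⁻¹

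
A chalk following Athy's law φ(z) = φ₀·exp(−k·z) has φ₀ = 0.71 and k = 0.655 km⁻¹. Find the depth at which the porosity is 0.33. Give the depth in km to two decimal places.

1.17 km

Invert Athy's law: z = ln(φ₀/φ) / k
z = ln(0.71/0.33) / 0.655 = ln(2.152) / 0.655 = 0.7662 / 0.655 = 1.170 km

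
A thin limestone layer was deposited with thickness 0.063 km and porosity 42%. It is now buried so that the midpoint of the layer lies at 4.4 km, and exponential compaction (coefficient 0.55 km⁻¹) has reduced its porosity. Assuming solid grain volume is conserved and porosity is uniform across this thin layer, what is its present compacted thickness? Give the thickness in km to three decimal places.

Porosity at 4.4 km: φ = 0.42·exp(−0.55×4.4) = 0.0373
Solid-volume conservation: h(1−φ) = h₀(1−φ₀) ⇒ h = h₀·(1−φ₀)/(1−φ)
h = 0.063 × (1 − 0.42)/(1 − 0.0373) = 0.063 × 0.6025 = 0.0380 km

0.038 km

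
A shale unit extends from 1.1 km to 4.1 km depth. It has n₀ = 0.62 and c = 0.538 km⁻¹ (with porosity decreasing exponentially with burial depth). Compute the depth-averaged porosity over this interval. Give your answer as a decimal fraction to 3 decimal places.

⟨n⟩ = (1/(z₂−z₁)) ∫ n₀ e^(−cz) dz = n₀·(e^(−c·z₁) − e^(−c·z₂)) / (c·(z₂−z₁))
e^(−0.538×1.1) = 0.5533; e^(−0.538×4.1) = 0.1102
⟨n⟩ = 0.62 × (0.5533 − 0.1102) / (0.538 × 3) = 0.62 × 0.2746 = 0.1702

0.170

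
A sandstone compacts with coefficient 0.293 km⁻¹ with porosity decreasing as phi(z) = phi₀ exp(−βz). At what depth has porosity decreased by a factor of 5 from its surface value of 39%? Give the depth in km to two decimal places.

5.49 km

phi/phi₀ = 1/5 ⇒ exp(−β·z) = 1/5 ⇒ z = ln(5) / β
z = 1.6094 / 0.293 = 5.493 km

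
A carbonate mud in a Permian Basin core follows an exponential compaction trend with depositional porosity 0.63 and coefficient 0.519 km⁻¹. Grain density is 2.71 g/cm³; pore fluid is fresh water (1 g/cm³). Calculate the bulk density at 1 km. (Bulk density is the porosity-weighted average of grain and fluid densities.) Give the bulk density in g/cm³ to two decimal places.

2.07 g/cm³

Porosity at depth: phi = 0.63·exp(−0.519×1) = 0.63×0.5951 = 0.3749
Bulk density: ρ_b = (1−phi)ρ_g + phi·ρ_f = 0.6251×2.71 + 0.3749×1
       = 1.694 + 0.375 = 2.069 g/cm³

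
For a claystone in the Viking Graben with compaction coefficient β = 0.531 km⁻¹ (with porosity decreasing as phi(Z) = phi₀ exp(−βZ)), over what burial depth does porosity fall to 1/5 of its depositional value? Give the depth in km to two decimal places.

3.03 km

phi/phi₀ = 1/5 ⇒ exp(−β·Z) = 1/5 ⇒ Z = ln(5) / β
Z = 1.6094 / 0.531 = 3.031 km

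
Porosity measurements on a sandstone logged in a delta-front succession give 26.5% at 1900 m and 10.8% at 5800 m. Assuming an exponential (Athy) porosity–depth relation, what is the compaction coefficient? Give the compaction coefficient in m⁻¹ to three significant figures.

Working in km (1 km = 1000 m; c in km⁻¹ = c in m⁻¹ × 1000):
Athy: n(Z) = n₀ e^(−cZ) ⇒ n₁/n₂ = e^{c(Z₂−Z₁)} ⇒ c = ln(n₁/n₂)/(Z₂−Z₁)
c = ln(0.265/0.108) / (5.8 − 1.9) = ln(2.454) / 3.9 = 0.8976 / 3.9 = 0.2302 km⁻¹

0.000230 m⁻¹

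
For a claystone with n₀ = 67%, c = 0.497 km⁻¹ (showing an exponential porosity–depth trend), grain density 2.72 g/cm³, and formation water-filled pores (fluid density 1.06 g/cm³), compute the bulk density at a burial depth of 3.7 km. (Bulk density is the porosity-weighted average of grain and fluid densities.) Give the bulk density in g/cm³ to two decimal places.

Porosity at depth: n = 0.67·exp(−0.497×3.7) = 0.67×0.1590 = 0.1065
Bulk density: ρ_b = (1−n)ρ_g + n·ρ_f = 0.8935×2.72 + 0.1065×1.06
       = 2.430 + 0.113 = 2.543 g/cm³

2.54 g/cm³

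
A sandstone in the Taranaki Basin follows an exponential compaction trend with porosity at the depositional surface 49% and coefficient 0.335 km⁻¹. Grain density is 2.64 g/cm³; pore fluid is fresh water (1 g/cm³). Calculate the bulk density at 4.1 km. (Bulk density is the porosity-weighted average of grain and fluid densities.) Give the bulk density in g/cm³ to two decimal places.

2.44 g/cm³

Porosity at depth: φ = 0.49·exp(−0.335×4.1) = 0.49×0.2532 = 0.1241
Bulk density: ρ_b = (1−φ)ρ_g + φ·ρ_f = 0.8759×2.64 + 0.1241×1
       = 2.312 + 0.124 = 2.437 g/cm³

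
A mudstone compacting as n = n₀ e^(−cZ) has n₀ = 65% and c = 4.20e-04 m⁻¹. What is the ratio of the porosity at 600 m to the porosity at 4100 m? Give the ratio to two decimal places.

Working in km (1 km = 1000 m; c in km⁻¹ = c in m⁻¹ × 1000):
n(Z₁)/n(Z₂) = e^(−c·Z₁)/e^(−c·Z₂) = e^{c(Z₂−Z₁)}
= exp(0.42 × 3.5) = exp(1.47) = 4.3492

4.35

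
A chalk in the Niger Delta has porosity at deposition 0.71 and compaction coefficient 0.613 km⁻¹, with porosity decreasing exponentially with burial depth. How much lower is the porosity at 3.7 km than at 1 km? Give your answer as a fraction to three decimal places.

phi(1) = 0.71·e^(−0.613×1) = 0.3846
phi(3.7) = 0.71·e^(−0.613×3.7) = 0.0735
Δphi = 0.3846 − 0.0735 = 0.3111

0.311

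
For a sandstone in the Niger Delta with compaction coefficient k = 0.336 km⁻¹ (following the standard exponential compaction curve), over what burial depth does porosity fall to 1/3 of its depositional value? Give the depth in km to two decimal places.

φ/φ₀ = 1/3 ⇒ exp(−k·z) = 1/3 ⇒ z = ln(3) / k
z = 1.0986 / 0.336 = 3.270 km

3.27 km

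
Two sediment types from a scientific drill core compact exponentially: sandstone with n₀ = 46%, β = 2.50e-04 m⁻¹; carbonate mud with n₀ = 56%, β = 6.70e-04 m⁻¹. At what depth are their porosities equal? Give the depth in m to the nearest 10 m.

Working in km (1 km = 1000 m; β in km⁻¹ = β in m⁻¹ × 1000):
Set n₀ₐ e^(−βₐd) = n₀ᵦ e^(−βᵦd) ⇒ ln(n₀ₐ/n₀ᵦ) = (βₐ − βᵦ)·d
d = ln(0.46/0.56) / (0.25 − 0.67) = -0.1967 / -0.42 = 0.468 km

470 m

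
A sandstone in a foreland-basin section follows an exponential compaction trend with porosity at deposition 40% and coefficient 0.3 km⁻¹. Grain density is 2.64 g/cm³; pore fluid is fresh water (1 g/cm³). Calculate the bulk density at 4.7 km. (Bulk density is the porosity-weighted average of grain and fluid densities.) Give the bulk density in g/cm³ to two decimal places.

2.48 g/cm³

Porosity at depth: phi = 0.4·exp(−0.3×4.7) = 0.4×0.2441 = 0.0977
Bulk density: ρ_b = (1−phi)ρ_g + phi·ρ_f = 0.9023×2.64 + 0.0977×1
       = 2.382 + 0.098 = 2.480 g/cm³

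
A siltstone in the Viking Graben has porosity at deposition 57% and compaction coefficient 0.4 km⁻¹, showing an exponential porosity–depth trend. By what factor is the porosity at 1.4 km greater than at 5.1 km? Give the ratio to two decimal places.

φ(z₁)/φ(z₂) = e^(−k·z₁)/e^(−k·z₂) = e^{k(z₂−z₁)}
= exp(0.4 × 3.7) = exp(1.48) = 4.3929

4.39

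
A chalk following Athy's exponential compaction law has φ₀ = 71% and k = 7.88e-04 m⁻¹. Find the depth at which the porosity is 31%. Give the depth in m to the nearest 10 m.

1050 m

Working in km (1 km = 1000 m; k in km⁻¹ = k in m⁻¹ × 1000):
Invert Athy's law: Z = ln(φ₀/φ) / k
Z = ln(0.71/0.31) / 0.788 = ln(2.29) / 0.788 = 0.8287 / 0.788 = 1.052 km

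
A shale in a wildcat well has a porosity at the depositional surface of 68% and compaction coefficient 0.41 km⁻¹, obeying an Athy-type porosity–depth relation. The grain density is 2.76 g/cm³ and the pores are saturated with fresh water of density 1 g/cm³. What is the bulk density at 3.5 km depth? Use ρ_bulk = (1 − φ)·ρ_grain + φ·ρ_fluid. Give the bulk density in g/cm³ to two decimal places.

Porosity at depth: phi = 0.68·exp(−0.41×3.5) = 0.68×0.2381 = 0.1619
Bulk density: ρ_b = (1−phi)ρ_g + phi·ρ_f = 0.8381×2.76 + 0.1619×1
       = 2.313 + 0.162 = 2.475 g/cm³

2.48 g/cm³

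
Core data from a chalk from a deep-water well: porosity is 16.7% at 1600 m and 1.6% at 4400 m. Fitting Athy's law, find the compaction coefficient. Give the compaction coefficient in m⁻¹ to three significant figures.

Working in km (1 km = 1000 m; β in km⁻¹ = β in m⁻¹ × 1000):
Athy: φ(d) = φ₀ e^(−βd) ⇒ φ₁/φ₂ = e^{β(d₂−d₁)} ⇒ β = ln(φ₁/φ₂)/(d₂−d₁)
β = ln(0.167/0.016) / (4.4 − 1.6) = ln(10.44) / 2.8 = 2.3454 / 2.8 = 0.8376 km⁻¹

0.000838 m⁻¹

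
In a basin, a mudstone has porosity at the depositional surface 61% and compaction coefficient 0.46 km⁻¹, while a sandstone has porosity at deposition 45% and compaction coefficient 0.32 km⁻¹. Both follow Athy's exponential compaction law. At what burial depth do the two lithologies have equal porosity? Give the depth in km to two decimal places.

2.17 km

Set φ₀ₐ e^(−βₐd) = φ₀ᵦ e^(−βᵦd) ⇒ ln(φ₀ₐ/φ₀ᵦ) = (βₐ − βᵦ)·d
d = ln(0.61/0.45) / (0.46 − 0.32) = 0.3042 / 0.14 = 2.173 km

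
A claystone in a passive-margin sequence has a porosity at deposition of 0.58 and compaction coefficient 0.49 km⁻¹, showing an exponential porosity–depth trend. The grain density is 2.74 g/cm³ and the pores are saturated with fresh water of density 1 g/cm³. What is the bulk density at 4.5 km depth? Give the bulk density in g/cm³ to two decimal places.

2.63 g/cm³

Porosity at depth: φ = 0.58·exp(−0.49×4.5) = 0.58×0.1103 = 0.0639
Bulk density: ρ_b = (1−φ)ρ_g + φ·ρ_f = 0.9361×2.74 + 0.0639×1
       = 2.565 + 0.064 = 2.629 g/cm³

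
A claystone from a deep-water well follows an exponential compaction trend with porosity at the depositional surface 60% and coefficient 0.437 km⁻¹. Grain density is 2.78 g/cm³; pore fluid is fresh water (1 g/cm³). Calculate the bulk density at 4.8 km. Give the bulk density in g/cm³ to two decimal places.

Porosity at depth: n = 0.6·exp(−0.437×4.8) = 0.6×0.1228 = 0.0737
Bulk density: ρ_b = (1−n)ρ_g + n·ρ_f = 0.9263×2.78 + 0.0737×1
       = 2.575 + 0.074 = 2.649 g/cm³

2.65 g/cm³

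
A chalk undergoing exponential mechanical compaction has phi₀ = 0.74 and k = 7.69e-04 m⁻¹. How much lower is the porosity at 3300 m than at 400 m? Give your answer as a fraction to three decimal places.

0.486

Working in km (1 km = 1000 m; k in km⁻¹ = k in m⁻¹ × 1000):
phi(0.4) = 0.74·e^(−0.769×0.4) = 0.5441
phi(3.3) = 0.74·e^(−0.769×3.3) = 0.0585
Δphi = 0.5441 − 0.0585 = 0.4856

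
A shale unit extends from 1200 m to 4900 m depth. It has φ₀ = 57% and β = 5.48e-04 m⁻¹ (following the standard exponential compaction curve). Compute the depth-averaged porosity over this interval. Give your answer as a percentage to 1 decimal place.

Working in km (1 km = 1000 m; β in km⁻¹ = β in m⁻¹ × 1000):
⟨φ⟩ = (1/(z₂−z₁)) ∫ φ₀ e^(−βz) dz = φ₀·(e^(−β·z₁) − e^(−β·z₂)) / (β·(z₂−z₁))
e^(−0.548×1.2) = 0.5181; e^(−0.548×4.9) = 0.0682
⟨φ⟩ = 0.57 × (0.5181 − 0.0682) / (0.548 × 3.7) = 0.57 × 0.2219 = 0.1265

12.6%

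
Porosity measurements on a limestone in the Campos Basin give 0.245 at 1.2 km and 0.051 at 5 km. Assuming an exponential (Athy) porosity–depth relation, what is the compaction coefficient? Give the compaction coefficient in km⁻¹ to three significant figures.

0.413 km⁻¹

Athy: phi(d) = phi₀ e^(−cd) ⇒ phi₁/phi₂ = e^{c(d₂−d₁)} ⇒ c = ln(phi₁/phi₂)/(d₂−d₁)
c = ln(0.245/0.051) / (5 − 1.2) = ln(4.804) / 3.8 = 1.5694 / 3.8 = 0.413 km⁻¹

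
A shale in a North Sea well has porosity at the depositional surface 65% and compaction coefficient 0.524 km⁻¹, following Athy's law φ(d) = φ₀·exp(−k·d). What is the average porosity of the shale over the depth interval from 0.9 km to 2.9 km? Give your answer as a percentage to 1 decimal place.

⟨φ⟩ = (1/(d₂−d₁)) ∫ φ₀ e^(−kd) dd = φ₀·(e^(−k·d₁) − e^(−k·d₂)) / (k·(d₂−d₁))
e^(−0.524×0.9) = 0.6240; e^(−0.524×2.9) = 0.2188
⟨φ⟩ = 0.65 × (0.6240 − 0.2188) / (0.524 × 2) = 0.65 × 0.3866 = 0.2513

25.1%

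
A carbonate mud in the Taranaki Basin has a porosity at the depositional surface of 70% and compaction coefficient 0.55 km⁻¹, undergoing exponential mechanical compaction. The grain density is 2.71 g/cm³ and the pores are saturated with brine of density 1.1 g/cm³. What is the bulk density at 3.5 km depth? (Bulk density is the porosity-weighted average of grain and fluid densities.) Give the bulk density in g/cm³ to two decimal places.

2.55 g/cm³

Porosity at depth: phi = 0.7·exp(−0.55×3.5) = 0.7×0.1459 = 0.1021
Bulk density: ρ_b = (1−phi)ρ_g + phi·ρ_f = 0.8979×2.71 + 0.1021×1.1
       = 2.433 + 0.112 = 2.546 g/cm³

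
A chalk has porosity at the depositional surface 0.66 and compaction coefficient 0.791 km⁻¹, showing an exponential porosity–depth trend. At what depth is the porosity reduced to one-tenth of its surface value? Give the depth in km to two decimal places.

n/n₀ = 1/10 ⇒ exp(−β·z) = 1/10 ⇒ z = ln(10) / β
z = 2.3026 / 0.791 = 2.911 km

2.91 km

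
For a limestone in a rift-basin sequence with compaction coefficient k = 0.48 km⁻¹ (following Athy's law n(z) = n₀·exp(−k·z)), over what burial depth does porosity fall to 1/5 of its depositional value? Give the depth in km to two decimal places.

n/n₀ = 1/5 ⇒ exp(−k·z) = 1/5 ⇒ z = ln(5) / k
z = 1.6094 / 0.48 = 3.353 km

3.35 km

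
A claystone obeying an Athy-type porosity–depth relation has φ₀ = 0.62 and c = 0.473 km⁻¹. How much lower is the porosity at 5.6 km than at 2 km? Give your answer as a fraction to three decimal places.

φ(2) = 0.62·e^(−0.473×2) = 0.2407
φ(5.6) = 0.62·e^(−0.473×5.6) = 0.0439
Δφ = 0.2407 − 0.0439 = 0.1969

0.197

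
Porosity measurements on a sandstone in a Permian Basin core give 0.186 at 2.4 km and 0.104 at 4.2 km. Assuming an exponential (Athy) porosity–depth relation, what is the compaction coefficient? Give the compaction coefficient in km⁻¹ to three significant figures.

Athy: φ(d) = φ₀ e^(−kd) ⇒ φ₁/φ₂ = e^{k(d₂−d₁)} ⇒ k = ln(φ₁/φ₂)/(d₂−d₁)
k = ln(0.186/0.104) / (4.2 − 2.4) = ln(1.788) / 1.8 = 0.5814 / 1.8 = 0.323 km⁻¹

0.323 km⁻¹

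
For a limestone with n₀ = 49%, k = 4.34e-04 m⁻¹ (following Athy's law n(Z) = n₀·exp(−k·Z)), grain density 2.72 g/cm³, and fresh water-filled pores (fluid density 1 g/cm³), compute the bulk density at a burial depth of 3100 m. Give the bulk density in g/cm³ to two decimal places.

2.50 g/cm³

Working in km (1 km = 1000 m; k in km⁻¹ = k in m⁻¹ × 1000):
Porosity at depth: n = 0.49·exp(−0.434×3.1) = 0.49×0.2604 = 0.1276
Bulk density: ρ_b = (1−n)ρ_g + n·ρ_f = 0.8724×2.72 + 0.1276×1
       = 2.373 + 0.128 = 2.501 g/cm³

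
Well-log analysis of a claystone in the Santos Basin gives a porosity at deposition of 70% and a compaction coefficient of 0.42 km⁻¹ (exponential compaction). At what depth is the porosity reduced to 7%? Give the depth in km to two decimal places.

Invert Athy's law: Z = ln(phi₀/phi) / k
Z = ln(0.7/0.07) / 0.42 = ln(10) / 0.42 = 2.3026 / 0.42 = 5.482 km

5.48 km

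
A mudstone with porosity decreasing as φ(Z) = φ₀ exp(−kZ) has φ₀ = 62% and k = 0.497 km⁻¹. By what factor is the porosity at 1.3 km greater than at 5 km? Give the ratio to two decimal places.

φ(Z₁)/φ(Z₂) = e^(−k·Z₁)/e^(−k·Z₂) = e^{k(Z₂−Z₁)}
= exp(0.497 × 3.7) = exp(1.839) = 6.2896

6.29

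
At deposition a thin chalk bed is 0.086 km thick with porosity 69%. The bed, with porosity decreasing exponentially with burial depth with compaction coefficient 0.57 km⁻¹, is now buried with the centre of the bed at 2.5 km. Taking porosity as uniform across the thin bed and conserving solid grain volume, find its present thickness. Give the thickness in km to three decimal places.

Porosity at 2.5 km: φ = 0.69·exp(−0.57×2.5) = 0.1660
Solid-volume conservation: h(1−φ) = h₀(1−φ₀) ⇒ h = h₀·(1−φ₀)/(1−φ)
h = 0.086 × (1 − 0.69)/(1 − 0.1660) = 0.086 × 0.3717 = 0.0320 km

0.032 km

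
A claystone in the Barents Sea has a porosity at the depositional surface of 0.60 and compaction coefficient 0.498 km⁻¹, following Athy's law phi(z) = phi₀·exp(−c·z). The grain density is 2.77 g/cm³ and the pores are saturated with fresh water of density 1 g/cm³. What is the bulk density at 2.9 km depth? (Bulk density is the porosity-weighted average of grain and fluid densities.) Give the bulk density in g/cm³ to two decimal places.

Porosity at depth: phi = 0.6·exp(−0.498×2.9) = 0.6×0.2359 = 0.1416
Bulk density: ρ_b = (1−phi)ρ_g + phi·ρ_f = 0.8584×2.77 + 0.1416×1
       = 2.378 + 0.142 = 2.519 g/cm³

2.52 g/cm³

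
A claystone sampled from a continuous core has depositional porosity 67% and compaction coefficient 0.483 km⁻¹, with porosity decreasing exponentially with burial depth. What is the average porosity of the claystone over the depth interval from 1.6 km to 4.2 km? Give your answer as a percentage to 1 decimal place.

17.6%

⟨n⟩ = (1/(z₂−z₁)) ∫ n₀ e^(−βz) dz = n₀·(e^(−β·z₁) − e^(−β·z₂)) / (β·(z₂−z₁))
e^(−0.483×1.6) = 0.4617; e^(−0.483×4.2) = 0.1315
⟨n⟩ = 0.67 × (0.4617 − 0.1315) / (0.483 × 2.6) = 0.67 × 0.2629 = 0.1762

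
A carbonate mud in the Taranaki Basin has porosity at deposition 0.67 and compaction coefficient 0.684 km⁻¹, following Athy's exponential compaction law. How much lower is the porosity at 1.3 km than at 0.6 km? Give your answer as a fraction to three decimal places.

0.169

n(0.6) = 0.67·e^(−0.684×0.6) = 0.4445
n(1.3) = 0.67·e^(−0.684×1.3) = 0.2754
Δn = 0.4445 − 0.2754 = 0.1691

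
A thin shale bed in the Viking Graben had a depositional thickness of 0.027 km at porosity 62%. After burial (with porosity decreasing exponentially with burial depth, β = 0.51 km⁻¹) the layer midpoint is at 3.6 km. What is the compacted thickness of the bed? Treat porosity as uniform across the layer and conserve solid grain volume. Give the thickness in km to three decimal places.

Porosity at 3.6 km: phi = 0.62·exp(−0.51×3.6) = 0.0989
Solid-volume conservation: h(1−phi) = h₀(1−phi₀) ⇒ h = h₀·(1−phi₀)/(1−phi)
h = 0.027 × (1 − 0.62)/(1 − 0.0989) = 0.027 × 0.4217 = 0.0114 km

0.011 km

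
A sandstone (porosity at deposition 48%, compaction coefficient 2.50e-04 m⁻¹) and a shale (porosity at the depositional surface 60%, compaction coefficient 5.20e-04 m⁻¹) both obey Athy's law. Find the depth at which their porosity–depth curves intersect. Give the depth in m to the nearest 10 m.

830 m

Working in km (1 km = 1000 m; k in km⁻¹ = k in m⁻¹ × 1000):
Set n₀ₐ e^(−kₐz) = n₀ᵦ e^(−kᵦz) ⇒ ln(n₀ₐ/n₀ᵦ) = (kₐ − kᵦ)·z
z = ln(0.48/0.6) / (0.25 − 0.52) = -0.2231 / -0.27 = 0.826 km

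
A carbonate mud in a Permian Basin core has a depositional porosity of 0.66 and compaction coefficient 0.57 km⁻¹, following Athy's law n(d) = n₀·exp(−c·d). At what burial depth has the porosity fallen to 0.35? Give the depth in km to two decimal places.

Invert Athy's law: d = ln(n₀/n) / c
d = ln(0.66/0.35) / 0.57 = ln(1.886) / 0.57 = 0.6343 / 0.57 = 1.113 km

1.11 km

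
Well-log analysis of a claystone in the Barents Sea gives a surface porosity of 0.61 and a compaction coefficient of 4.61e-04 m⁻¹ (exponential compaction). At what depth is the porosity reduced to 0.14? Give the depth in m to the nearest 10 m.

Working in km (1 km = 1000 m; c in km⁻¹ = c in m⁻¹ × 1000):
Invert Athy's law: d = ln(φ₀/φ) / c
d = ln(0.61/0.14) / 0.461 = ln(4.357) / 0.461 = 1.4718 / 0.461 = 3.193 km

3190 m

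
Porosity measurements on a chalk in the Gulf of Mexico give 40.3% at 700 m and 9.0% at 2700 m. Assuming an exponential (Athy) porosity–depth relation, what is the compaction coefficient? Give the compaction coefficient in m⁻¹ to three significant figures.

0.000750 m⁻¹

Working in km (1 km = 1000 m; k in km⁻¹ = k in m⁻¹ × 1000):
Athy: n(Z) = n₀ e^(−kZ) ⇒ n₁/n₂ = e^{k(Z₂−Z₁)} ⇒ k = ln(n₁/n₂)/(Z₂−Z₁)
k = ln(0.403/0.09) / (2.7 − 0.7) = ln(4.478) / 2 = 1.4991 / 2 = 0.7496 km⁻¹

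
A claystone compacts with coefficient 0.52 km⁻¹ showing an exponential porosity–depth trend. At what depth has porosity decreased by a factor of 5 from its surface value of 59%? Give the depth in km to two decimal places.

phi/phi₀ = 1/5 ⇒ exp(−k·Z) = 1/5 ⇒ Z = ln(5) / k
Z = 1.6094 / 0.52 = 3.095 km

3.10 km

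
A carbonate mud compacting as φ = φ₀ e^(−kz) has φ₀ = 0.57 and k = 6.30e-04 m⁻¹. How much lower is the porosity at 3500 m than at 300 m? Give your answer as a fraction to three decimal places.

0.409

Working in km (1 km = 1000 m; k in km⁻¹ = k in m⁻¹ × 1000):
φ(0.3) = 0.57·e^(−0.63×0.3) = 0.4718
φ(3.5) = 0.57·e^(−0.63×3.5) = 0.0628
Δφ = 0.4718 − 0.0628 = 0.4090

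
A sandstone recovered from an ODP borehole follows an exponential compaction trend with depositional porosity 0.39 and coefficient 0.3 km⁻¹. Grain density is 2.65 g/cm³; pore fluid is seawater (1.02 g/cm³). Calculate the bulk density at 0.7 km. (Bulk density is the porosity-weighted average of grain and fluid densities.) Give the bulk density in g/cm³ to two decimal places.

Porosity at depth: φ = 0.39·exp(−0.3×0.7) = 0.39×0.8106 = 0.3161
Bulk density: ρ_b = (1−φ)ρ_g + φ·ρ_f = 0.6839×2.65 + 0.3161×1.02
       = 1.812 + 0.322 = 2.135 g/cm³

2.13 g/cm³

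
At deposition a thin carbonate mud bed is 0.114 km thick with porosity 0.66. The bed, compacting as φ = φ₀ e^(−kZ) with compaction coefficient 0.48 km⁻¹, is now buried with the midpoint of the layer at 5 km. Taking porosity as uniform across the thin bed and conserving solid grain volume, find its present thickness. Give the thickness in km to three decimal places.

0.041 km

Porosity at 5 km: φ = 0.66·exp(−0.48×5) = 0.0599
Solid-volume conservation: h(1−φ) = h₀(1−φ₀) ⇒ h = h₀·(1−φ₀)/(1−φ)
h = 0.114 × (1 − 0.66)/(1 − 0.0599) = 0.114 × 0.3617 = 0.0412 km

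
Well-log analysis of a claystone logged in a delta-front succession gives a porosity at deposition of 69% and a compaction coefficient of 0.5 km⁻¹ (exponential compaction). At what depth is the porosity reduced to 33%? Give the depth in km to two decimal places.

Invert Athy's law: Z = ln(n₀/n) / k
Z = ln(0.69/0.33) / 0.5 = ln(2.091) / 0.5 = 0.7376 / 0.5 = 1.475 km

1.48 km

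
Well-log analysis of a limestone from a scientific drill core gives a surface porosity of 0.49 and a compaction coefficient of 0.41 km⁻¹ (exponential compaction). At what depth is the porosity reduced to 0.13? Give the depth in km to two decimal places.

3.24 km

Invert Athy's law: z = ln(phi₀/phi) / c
z = ln(0.49/0.13) / 0.41 = ln(3.769) / 0.41 = 1.3269 / 0.41 = 3.236 km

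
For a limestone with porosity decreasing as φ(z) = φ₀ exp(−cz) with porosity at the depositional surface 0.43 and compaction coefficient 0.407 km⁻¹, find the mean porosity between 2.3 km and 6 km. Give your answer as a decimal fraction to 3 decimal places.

⟨φ⟩ = (1/(z₂−z₁)) ∫ φ₀ e^(−cz) dz = φ₀·(e^(−c·z₁) − e^(−c·z₂)) / (c·(z₂−z₁))
e^(−0.407×2.3) = 0.3922; e^(−0.407×6) = 0.0870
⟨φ⟩ = 0.43 × (0.3922 − 0.0870) / (0.407 × 3.7) = 0.43 × 0.2026 = 0.0871

0.087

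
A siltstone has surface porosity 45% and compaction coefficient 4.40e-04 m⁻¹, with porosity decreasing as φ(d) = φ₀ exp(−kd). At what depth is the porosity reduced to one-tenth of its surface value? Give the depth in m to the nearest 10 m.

5230 m

Working in km (1 km = 1000 m; k in km⁻¹ = k in m⁻¹ × 1000):
φ/φ₀ = 1/10 ⇒ exp(−k·d) = 1/10 ⇒ d = ln(10) / k
d = 2.3026 / 0.44 = 5.233 km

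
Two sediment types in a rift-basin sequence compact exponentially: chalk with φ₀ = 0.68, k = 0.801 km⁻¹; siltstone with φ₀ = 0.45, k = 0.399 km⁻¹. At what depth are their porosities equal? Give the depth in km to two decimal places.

1.03 km

Set φ₀ₐ e^(−kₐz) = φ₀ᵦ e^(−kᵦz) ⇒ ln(φ₀ₐ/φ₀ᵦ) = (kₐ − kᵦ)·z
z = ln(0.68/0.45) / (0.801 − 0.399) = 0.4128 / 0.402 = 1.027 km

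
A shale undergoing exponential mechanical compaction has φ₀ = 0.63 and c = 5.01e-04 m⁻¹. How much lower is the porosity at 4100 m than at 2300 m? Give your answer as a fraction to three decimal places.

Working in km (1 km = 1000 m; c in km⁻¹ = c in m⁻¹ × 1000):
φ(2.3) = 0.63·e^(−0.501×2.3) = 0.1990
φ(4.1) = 0.63·e^(−0.501×4.1) = 0.0808
Δφ = 0.1990 − 0.0808 = 0.1183

0.118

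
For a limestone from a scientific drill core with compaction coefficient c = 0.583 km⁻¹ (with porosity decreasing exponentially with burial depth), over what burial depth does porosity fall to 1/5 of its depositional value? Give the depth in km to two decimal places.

phi/phi₀ = 1/5 ⇒ exp(−c·Z) = 1/5 ⇒ Z = ln(5) / c
Z = 1.6094 / 0.583 = 2.761 km

2.76 km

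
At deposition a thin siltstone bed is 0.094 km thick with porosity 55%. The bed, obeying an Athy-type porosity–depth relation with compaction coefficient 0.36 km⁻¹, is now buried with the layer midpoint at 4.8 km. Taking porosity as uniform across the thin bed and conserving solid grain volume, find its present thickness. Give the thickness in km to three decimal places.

Porosity at 4.8 km: φ = 0.55·exp(−0.36×4.8) = 0.0977
Solid-volume conservation: h(1−φ) = h₀(1−φ₀) ⇒ h = h₀·(1−φ₀)/(1−φ)
h = 0.094 × (1 − 0.55)/(1 − 0.0977) = 0.094 × 0.4987 = 0.0469 km

0.047 km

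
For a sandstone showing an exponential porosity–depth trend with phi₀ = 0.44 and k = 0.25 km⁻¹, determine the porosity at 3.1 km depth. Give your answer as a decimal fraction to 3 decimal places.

phi = phi₀·exp(−k·Z) = 0.44 × exp(−0.25 × 3.1) = 0.44 × exp(−0.775)
  = 0.44 × 0.4607 = 0.2027

0.203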